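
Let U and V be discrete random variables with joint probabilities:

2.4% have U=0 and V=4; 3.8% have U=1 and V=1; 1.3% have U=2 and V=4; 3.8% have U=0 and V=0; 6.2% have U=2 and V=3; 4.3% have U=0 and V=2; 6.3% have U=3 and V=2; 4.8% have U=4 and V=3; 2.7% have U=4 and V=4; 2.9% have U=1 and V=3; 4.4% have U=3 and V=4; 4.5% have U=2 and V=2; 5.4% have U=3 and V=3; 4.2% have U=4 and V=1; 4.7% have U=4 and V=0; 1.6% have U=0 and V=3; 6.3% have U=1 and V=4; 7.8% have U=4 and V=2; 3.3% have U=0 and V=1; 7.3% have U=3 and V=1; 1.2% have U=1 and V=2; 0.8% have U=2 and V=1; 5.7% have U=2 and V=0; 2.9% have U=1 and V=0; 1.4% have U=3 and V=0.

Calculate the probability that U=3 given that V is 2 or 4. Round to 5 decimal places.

0.25971

P(V=2) = 0.043 + 0.012 + 0.045 + 0.063 + 0.078 = 0.241.
P(V=4) = 0.024 + 0.063 + 0.013 + 0.044 + 0.027 = 0.171.
P(V ∈ {2, 4}) = 0.241 + 0.171 = 0.412; P(U=3, V ∈ {2, 4}) = 0.063 + 0.044 = 0.107.
P(U=3 | V ∈ {2, 4}) = 0.107/0.412 = 0.25971.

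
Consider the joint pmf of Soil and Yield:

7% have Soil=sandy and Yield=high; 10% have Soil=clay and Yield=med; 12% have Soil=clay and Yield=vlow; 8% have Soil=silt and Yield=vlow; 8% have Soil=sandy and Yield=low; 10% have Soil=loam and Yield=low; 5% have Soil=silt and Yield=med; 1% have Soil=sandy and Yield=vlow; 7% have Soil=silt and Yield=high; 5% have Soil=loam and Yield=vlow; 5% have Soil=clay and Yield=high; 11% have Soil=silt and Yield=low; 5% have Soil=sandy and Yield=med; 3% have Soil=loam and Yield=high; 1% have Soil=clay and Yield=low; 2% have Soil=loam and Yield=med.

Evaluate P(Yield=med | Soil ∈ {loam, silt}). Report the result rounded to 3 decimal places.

P(Soil=loam) = 0.05 + 0.10 + 0.02 + 0.03 = 0.20.
P(Soil=silt) = 0.08 + 0.11 + 0.05 + 0.07 = 0.31.
P(Soil ∈ {loam, silt}) = 0.20 + 0.31 = 0.51; P(Yield=med, Soil ∈ {loam, silt}) = 0.02 + 0.05 = 0.07.
P(Yield=med | Soil ∈ {loam, silt}) = 0.07/0.51 = 0.137.

0.137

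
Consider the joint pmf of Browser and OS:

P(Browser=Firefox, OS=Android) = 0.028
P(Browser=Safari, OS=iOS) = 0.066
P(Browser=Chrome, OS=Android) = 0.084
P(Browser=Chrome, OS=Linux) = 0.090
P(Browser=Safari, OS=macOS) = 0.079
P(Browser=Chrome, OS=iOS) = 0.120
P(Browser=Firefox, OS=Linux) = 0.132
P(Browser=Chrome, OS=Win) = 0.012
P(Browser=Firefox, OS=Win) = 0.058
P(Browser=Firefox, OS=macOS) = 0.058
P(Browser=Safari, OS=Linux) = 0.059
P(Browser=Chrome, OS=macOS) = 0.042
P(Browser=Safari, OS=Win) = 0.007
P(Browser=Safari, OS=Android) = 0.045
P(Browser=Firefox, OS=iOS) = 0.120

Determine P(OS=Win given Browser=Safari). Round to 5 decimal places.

0.02734

P(Browser=Safari) = 0.007 + 0.079 + 0.059 + 0.066 + 0.045 = 0.256.
P(OS=Win | Browser=Safari) = 0.007/0.256 = 0.02734.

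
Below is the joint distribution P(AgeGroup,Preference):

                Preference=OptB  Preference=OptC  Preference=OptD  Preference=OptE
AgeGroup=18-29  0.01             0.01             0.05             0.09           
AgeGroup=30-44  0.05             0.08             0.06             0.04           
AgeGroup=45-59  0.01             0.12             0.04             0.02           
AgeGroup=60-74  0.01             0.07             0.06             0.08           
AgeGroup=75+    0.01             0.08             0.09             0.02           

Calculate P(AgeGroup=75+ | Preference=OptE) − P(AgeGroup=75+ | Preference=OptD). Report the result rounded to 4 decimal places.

-0.2200

P(Preference=OptE) = 0.09 + 0.04 + 0.02 + 0.08 + 0.02 = 0.25; P(AgeGroup=75+ | Preference=OptE) = 0.02/0.25 = 0.08000.
P(Preference=OptD) = 0.05 + 0.06 + 0.04 + 0.06 + 0.09 = 0.30; P(AgeGroup=75+ | Preference=OptD) = 0.09/0.30 = 0.30000.
Difference = -0.2200.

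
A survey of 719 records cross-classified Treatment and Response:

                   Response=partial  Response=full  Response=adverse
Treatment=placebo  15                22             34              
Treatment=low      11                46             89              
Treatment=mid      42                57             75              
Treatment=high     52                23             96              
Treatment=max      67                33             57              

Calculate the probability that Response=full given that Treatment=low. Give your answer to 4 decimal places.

Total with Treatment=low: 11 + 46 + 89 = 146.
P(Response=full | Treatment=low) = 46/146 = 0.3151.

0.3151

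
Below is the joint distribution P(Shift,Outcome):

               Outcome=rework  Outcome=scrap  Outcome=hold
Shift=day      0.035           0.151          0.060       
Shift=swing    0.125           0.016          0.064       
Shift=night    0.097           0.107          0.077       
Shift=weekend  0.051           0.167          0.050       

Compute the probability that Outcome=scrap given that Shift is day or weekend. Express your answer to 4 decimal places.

0.6187

P(Shift=day) = 0.035 + 0.151 + 0.060 = 0.246.
P(Shift=weekend) = 0.051 + 0.167 + 0.050 = 0.268.
P(Shift ∈ {day, weekend}) = 0.246 + 0.268 = 0.514; P(Outcome=scrap, Shift ∈ {day, weekend}) = 0.151 + 0.167 = 0.318.
P(Outcome=scrap | Shift ∈ {day, weekend}) = 0.318/0.514 = 0.6187.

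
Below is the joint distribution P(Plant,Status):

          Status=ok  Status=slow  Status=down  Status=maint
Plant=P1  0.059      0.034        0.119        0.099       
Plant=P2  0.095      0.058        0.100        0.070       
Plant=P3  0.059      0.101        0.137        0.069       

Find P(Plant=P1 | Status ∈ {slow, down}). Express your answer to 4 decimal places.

P(Status=slow) = 0.034 + 0.058 + 0.101 = 0.193.
P(Status=down) = 0.119 + 0.100 + 0.137 = 0.356.
P(Status ∈ {slow, down}) = 0.193 + 0.356 = 0.549; P(Plant=P1, Status ∈ {slow, down}) = 0.034 + 0.119 = 0.153.
P(Plant=P1 | Status ∈ {slow, down}) = 0.153/0.549 = 0.2787.

0.2787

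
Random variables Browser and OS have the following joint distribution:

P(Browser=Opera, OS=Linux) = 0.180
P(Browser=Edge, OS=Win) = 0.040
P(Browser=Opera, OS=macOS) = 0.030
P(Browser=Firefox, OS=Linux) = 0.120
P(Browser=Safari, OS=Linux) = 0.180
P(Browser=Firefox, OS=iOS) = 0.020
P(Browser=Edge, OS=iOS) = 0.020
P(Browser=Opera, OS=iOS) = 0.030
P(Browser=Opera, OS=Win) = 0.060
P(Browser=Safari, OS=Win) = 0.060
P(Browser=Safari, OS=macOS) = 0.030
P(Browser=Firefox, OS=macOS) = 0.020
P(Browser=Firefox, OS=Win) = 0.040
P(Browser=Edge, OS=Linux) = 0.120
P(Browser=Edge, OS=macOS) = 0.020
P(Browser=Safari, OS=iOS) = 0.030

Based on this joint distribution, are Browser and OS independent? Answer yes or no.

yes

Every cell satisfies P(Browser,OS) = P(Browser)·P(OS). For instance P(Browser=Safari) = 0.300, P(OS=Linux) = 0.600, and 0.300×0.600 = 0.180 matches the joint entry. So Browser and OS are independent.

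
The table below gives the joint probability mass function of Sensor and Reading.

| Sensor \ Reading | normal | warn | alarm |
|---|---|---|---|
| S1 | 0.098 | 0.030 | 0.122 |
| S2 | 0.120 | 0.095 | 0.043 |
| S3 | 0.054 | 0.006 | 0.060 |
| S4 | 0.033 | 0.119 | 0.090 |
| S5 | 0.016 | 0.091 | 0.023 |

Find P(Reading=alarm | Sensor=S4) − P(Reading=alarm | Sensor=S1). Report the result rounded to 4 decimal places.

P(Sensor=S4) = 0.033 + 0.119 + 0.090 = 0.242; P(Reading=alarm | Sensor=S4) = 0.090/0.242 = 0.37190.
P(Sensor=S1) = 0.098 + 0.030 + 0.122 = 0.250; P(Reading=alarm | Sensor=S1) = 0.122/0.250 = 0.48800.
Difference = -0.1161.

-0.1161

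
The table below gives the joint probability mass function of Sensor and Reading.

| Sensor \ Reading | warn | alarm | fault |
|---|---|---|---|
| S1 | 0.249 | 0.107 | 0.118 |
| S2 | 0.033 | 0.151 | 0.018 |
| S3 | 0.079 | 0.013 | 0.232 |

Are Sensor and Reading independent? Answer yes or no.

P(Sensor=S3) = 0.324 and P(Reading=fault) = 0.368, so their product is 0.11923, but P(Sensor=S3, Reading=fault) = 0.232. Since these differ, Sensor and Reading are not independent.

no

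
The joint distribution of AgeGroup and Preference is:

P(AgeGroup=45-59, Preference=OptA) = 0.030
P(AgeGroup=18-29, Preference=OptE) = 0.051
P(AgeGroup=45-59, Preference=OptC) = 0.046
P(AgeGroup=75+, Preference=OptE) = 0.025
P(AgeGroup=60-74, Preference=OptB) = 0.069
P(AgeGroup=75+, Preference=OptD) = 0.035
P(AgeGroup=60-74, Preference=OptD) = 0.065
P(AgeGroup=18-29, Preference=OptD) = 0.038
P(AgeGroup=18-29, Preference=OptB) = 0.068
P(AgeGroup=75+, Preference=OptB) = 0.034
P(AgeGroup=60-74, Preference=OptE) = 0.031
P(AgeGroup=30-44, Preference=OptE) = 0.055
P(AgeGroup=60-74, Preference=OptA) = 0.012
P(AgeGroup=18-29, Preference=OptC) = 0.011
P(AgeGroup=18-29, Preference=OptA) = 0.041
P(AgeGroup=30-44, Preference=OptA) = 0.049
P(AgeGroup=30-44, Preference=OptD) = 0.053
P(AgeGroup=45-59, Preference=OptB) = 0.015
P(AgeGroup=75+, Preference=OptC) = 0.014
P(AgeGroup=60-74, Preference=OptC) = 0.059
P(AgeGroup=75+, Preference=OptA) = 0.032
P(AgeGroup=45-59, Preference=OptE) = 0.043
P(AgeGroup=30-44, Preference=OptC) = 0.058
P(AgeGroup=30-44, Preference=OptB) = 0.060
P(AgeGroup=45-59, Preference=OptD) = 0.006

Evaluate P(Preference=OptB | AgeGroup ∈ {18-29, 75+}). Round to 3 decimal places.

0.292

P(AgeGroup=18-29) = 0.041 + 0.068 + 0.011 + 0.038 + 0.051 = 0.209.
P(AgeGroup=75+) = 0.032 + 0.034 + 0.014 + 0.035 + 0.025 = 0.140.
P(AgeGroup ∈ {18-29, 75+}) = 0.209 + 0.140 = 0.349; P(Preference=OptB, AgeGroup ∈ {18-29, 75+}) = 0.068 + 0.034 = 0.102.
P(Preference=OptB | AgeGroup ∈ {18-29, 75+}) = 0.102/0.349 = 0.292.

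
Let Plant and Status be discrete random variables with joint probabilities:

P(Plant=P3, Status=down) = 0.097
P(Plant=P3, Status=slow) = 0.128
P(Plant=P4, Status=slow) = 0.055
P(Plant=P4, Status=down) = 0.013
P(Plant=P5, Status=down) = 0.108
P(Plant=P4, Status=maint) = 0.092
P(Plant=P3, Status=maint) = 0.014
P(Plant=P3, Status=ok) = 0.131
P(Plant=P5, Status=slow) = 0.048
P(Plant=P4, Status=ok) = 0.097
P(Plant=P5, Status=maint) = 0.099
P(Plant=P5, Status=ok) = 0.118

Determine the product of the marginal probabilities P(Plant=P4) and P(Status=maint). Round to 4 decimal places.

P(Plant=P4) = 0.097 + 0.055 + 0.013 + 0.092 = 0.257.
P(Status=maint) = 0.014 + 0.092 + 0.099 = 0.205.
Product: 0.257 × 0.205 = 0.0527.

0.0527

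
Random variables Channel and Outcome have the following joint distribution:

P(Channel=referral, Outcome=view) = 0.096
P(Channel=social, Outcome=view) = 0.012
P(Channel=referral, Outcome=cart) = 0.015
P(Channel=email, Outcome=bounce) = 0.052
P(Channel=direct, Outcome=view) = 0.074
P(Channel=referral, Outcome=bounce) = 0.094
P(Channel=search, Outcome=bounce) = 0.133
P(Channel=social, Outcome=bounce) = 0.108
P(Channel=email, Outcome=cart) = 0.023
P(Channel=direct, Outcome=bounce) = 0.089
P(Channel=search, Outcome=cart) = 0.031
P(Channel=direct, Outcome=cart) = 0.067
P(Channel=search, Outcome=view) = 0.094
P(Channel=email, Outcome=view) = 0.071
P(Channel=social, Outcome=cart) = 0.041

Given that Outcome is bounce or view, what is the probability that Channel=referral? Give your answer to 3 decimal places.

0.231

P(Outcome=bounce) = 0.052 + 0.133 + 0.108 + 0.089 + 0.094 = 0.476.
P(Outcome=view) = 0.071 + 0.094 + 0.012 + 0.074 + 0.096 = 0.347.
P(Outcome ∈ {bounce, view}) = 0.476 + 0.347 = 0.823; P(Channel=referral, Outcome ∈ {bounce, view}) = 0.094 + 0.096 = 0.190.
P(Channel=referral | Outcome ∈ {bounce, view}) = 0.190/0.823 = 0.231.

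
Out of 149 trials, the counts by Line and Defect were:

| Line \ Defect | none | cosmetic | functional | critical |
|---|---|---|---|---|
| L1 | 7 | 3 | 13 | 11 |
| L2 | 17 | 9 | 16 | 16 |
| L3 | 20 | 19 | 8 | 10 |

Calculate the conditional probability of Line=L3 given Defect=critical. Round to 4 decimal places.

Total with Defect=critical: 11 + 16 + 10 = 37.
P(Line=L3 | Defect=critical) = 10/37 = 0.2703.

0.2703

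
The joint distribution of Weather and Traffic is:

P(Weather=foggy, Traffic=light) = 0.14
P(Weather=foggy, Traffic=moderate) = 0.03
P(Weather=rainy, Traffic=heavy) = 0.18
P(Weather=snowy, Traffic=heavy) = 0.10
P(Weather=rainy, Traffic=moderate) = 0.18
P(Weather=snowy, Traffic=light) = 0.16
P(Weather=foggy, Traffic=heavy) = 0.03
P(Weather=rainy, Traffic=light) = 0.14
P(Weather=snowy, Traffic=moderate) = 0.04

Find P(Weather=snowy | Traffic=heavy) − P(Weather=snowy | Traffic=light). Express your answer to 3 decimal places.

-0.041

P(Traffic=heavy) = 0.18 + 0.10 + 0.03 = 0.31; P(Weather=snowy | Traffic=heavy) = 0.10/0.31 = 0.3226.
P(Traffic=light) = 0.14 + 0.16 + 0.14 = 0.44; P(Weather=snowy | Traffic=light) = 0.16/0.44 = 0.3636.
Difference = -0.041.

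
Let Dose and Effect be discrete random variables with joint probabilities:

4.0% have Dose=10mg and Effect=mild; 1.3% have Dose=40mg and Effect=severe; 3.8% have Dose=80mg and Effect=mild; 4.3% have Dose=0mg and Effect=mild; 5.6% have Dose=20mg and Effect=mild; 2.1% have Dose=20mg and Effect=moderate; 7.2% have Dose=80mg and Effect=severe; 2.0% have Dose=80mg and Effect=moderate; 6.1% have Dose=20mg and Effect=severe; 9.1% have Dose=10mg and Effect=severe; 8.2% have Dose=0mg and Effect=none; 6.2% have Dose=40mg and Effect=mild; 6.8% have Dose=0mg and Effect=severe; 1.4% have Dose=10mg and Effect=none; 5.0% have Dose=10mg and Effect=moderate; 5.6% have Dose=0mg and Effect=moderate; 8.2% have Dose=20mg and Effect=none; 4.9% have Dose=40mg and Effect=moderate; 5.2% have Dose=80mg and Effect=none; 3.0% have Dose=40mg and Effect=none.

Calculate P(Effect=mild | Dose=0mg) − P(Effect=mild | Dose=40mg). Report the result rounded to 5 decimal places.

-0.22991

P(Dose=0mg) = 0.082 + 0.043 + 0.056 + 0.068 = 0.249; P(Effect=mild | Dose=0mg) = 0.043/0.249 = 0.172691.
P(Dose=40mg) = 0.030 + 0.062 + 0.049 + 0.013 = 0.154; P(Effect=mild | Dose=40mg) = 0.062/0.154 = 0.402597.
Difference = -0.22991.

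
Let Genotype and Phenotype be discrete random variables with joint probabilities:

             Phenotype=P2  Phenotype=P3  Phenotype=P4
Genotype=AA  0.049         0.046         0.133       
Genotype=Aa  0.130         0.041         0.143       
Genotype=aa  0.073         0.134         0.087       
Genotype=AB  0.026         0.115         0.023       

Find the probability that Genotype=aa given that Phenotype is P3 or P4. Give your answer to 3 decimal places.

0.306

P(Phenotype=P3) = 0.046 + 0.041 + 0.134 + 0.115 = 0.336.
P(Phenotype=P4) = 0.133 + 0.143 + 0.087 + 0.023 = 0.386.
P(Phenotype ∈ {P3, P4}) = 0.336 + 0.386 = 0.722; P(Genotype=aa, Phenotype ∈ {P3, P4}) = 0.134 + 0.087 = 0.221.
P(Genotype=aa | Phenotype ∈ {P3, P4}) = 0.221/0.722 = 0.306.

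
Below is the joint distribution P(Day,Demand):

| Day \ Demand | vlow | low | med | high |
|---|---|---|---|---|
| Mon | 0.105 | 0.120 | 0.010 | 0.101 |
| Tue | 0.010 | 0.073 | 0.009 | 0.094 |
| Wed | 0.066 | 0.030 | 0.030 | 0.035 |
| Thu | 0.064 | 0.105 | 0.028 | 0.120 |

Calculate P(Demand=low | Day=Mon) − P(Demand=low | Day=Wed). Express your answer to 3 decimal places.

P(Day=Mon) = 0.105 + 0.120 + 0.010 + 0.101 = 0.336; P(Demand=low | Day=Mon) = 0.120/0.336 = 0.3571.
P(Day=Wed) = 0.066 + 0.030 + 0.030 + 0.035 = 0.161; P(Demand=low | Day=Wed) = 0.030/0.161 = 0.1863.
Difference = 0.171.

0.171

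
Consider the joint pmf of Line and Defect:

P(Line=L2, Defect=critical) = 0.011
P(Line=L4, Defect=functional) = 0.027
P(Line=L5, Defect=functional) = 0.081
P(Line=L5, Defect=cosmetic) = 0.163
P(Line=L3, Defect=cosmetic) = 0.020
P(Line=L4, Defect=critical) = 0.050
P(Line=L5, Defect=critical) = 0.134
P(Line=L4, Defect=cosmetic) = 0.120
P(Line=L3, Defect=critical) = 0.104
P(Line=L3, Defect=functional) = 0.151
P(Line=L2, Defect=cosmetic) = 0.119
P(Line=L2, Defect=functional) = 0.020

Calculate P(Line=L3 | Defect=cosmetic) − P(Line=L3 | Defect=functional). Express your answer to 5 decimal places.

P(Defect=cosmetic) = 0.119 + 0.020 + 0.120 + 0.163 = 0.422; P(Line=L3 | Defect=cosmetic) = 0.020/0.422 = 0.047393.
P(Defect=functional) = 0.020 + 0.151 + 0.027 + 0.081 = 0.279; P(Line=L3 | Defect=functional) = 0.151/0.279 = 0.541219.
Difference = -0.49383.

-0.49383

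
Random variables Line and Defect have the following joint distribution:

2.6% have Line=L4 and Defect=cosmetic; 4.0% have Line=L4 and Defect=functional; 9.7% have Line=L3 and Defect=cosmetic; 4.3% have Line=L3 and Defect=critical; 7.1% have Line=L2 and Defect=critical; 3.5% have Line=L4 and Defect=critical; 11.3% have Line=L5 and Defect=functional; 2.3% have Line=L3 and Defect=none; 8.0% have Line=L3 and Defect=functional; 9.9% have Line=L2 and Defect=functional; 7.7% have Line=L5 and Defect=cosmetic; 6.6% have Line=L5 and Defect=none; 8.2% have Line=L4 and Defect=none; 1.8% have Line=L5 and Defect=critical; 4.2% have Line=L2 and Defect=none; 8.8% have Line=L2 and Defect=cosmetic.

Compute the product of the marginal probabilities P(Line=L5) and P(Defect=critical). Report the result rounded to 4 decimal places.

0.0458

P(Line=L5) = 0.066 + 0.077 + 0.113 + 0.018 = 0.274.
P(Defect=critical) = 0.071 + 0.043 + 0.035 + 0.018 = 0.167.
Product: 0.274 × 0.167 = 0.0458.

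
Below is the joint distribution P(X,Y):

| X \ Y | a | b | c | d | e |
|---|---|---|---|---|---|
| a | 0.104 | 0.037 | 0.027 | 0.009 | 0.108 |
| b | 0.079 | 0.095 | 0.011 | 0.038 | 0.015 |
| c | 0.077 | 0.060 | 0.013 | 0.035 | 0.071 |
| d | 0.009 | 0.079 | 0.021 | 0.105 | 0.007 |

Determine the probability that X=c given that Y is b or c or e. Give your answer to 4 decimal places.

P(Y=b) = 0.037 + 0.095 + 0.060 + 0.079 = 0.271.
P(Y=c) = 0.027 + 0.011 + 0.013 + 0.021 = 0.072.
P(Y=e) = 0.108 + 0.015 + 0.071 + 0.007 = 0.201.
P(Y ∈ {b, c, e}) = 0.271 + 0.072 + 0.201 = 0.544; P(X=c, Y ∈ {b, c, e}) = 0.060 + 0.013 + 0.071 = 0.144.
P(X=c | Y ∈ {b, c, e}) = 0.144/0.544 = 0.2647.

0.2647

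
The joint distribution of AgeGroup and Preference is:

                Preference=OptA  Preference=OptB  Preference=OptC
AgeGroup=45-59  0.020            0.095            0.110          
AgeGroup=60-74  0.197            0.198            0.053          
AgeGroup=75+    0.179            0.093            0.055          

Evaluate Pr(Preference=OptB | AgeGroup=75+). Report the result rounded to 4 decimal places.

P(AgeGroup=75+) = 0.179 + 0.093 + 0.055 = 0.327.
P(Preference=OptB | AgeGroup=75+) = 0.093/0.327 = 0.2844.

0.2844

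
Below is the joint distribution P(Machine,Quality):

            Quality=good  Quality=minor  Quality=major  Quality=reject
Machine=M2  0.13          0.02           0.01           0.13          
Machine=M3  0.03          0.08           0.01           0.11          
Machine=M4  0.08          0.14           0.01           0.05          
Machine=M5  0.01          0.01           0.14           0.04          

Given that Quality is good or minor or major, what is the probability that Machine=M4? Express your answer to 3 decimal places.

P(Quality=good) = 0.13 + 0.03 + 0.08 + 0.01 = 0.25.
P(Quality=minor) = 0.02 + 0.08 + 0.14 + 0.01 = 0.25.
P(Quality=major) = 0.01 + 0.01 + 0.01 + 0.14 = 0.17.
P(Quality ∈ {good, minor, major}) = 0.25 + 0.25 + 0.17 = 0.67; P(Machine=M4, Quality ∈ {good, minor, major}) = 0.08 + 0.14 + 0.01 = 0.23.
P(Machine=M4 | Quality ∈ {good, minor, major}) = 0.23/0.67 = 0.343.

0.343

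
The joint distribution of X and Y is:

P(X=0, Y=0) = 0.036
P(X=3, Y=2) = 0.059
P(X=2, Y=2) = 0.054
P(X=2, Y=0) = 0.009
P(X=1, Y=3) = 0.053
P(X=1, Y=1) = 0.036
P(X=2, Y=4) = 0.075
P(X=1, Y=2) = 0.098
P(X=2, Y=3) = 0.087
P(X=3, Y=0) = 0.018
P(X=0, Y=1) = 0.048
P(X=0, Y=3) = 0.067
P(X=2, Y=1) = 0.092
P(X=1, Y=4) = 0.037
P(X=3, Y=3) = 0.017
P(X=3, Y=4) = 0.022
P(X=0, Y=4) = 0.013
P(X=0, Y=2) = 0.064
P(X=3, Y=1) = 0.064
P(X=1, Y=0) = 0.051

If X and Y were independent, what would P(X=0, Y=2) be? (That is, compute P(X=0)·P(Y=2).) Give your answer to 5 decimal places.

P(X=0) = 0.036 + 0.048 + 0.064 + 0.067 + 0.013 = 0.228.
P(Y=2) = 0.064 + 0.098 + 0.054 + 0.059 = 0.275.
Product: 0.228 × 0.275 = 0.06270.

0.06270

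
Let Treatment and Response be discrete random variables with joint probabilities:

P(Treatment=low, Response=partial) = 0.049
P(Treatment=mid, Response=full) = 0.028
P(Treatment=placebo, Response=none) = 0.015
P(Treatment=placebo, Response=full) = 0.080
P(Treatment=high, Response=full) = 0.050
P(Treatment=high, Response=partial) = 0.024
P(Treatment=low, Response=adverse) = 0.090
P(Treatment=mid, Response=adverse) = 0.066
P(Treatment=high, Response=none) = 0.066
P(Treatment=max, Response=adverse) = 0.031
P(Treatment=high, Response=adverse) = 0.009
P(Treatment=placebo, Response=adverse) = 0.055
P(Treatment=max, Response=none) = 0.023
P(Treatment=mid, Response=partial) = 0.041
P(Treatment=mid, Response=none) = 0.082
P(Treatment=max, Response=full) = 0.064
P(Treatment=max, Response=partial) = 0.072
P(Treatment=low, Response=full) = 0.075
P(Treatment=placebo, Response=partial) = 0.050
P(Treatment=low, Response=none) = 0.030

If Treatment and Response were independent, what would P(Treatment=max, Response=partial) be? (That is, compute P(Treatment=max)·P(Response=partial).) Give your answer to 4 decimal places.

0.0448

P(Treatment=max) = 0.023 + 0.072 + 0.064 + 0.031 = 0.190.
P(Response=partial) = 0.050 + 0.049 + 0.041 + 0.024 + 0.072 = 0.236.
Product: 0.190 × 0.236 = 0.0448.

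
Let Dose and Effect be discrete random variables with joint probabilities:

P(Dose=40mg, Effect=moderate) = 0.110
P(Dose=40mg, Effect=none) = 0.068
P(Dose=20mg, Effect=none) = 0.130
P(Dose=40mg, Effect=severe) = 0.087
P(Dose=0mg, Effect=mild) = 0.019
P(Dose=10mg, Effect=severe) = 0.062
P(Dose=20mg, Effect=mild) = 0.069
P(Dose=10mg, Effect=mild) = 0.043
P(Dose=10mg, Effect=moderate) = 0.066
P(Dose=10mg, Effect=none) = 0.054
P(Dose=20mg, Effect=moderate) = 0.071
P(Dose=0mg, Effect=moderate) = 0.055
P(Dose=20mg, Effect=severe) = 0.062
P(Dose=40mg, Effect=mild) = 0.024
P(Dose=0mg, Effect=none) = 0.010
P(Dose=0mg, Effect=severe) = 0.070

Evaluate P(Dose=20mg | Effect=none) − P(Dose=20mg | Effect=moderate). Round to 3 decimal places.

0.261

P(Effect=none) = 0.010 + 0.054 + 0.130 + 0.068 = 0.262; P(Dose=20mg | Effect=none) = 0.130/0.262 = 0.4962.
P(Effect=moderate) = 0.055 + 0.066 + 0.071 + 0.110 = 0.302; P(Dose=20mg | Effect=moderate) = 0.071/0.302 = 0.2351.
Difference = 0.261.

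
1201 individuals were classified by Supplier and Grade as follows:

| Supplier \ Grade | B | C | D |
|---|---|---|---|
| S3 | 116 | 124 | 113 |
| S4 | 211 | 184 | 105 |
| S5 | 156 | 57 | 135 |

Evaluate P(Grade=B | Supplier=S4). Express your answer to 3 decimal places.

Total with Supplier=S4: 211 + 184 + 105 = 500.
P(Grade=B | Supplier=S4) = 211/500 = 0.422.

0.422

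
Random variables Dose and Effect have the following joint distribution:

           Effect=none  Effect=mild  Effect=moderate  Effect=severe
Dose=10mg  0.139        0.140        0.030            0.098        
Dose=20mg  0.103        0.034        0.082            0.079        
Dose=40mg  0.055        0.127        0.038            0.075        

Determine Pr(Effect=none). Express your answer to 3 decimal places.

P(Effect=none) = 0.139 + 0.103 + 0.055 = 0.297.

0.297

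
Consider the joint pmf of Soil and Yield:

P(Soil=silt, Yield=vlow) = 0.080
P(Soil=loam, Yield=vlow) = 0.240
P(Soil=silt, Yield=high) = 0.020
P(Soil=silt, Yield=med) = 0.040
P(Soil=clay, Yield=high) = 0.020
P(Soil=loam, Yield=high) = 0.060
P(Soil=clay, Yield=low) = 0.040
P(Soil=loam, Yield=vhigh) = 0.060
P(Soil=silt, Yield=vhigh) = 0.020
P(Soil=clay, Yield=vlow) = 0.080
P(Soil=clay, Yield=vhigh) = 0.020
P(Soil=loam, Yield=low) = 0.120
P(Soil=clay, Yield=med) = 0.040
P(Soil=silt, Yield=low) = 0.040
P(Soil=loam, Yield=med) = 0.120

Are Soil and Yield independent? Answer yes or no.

yes

Every cell satisfies P(Soil,Yield) = P(Soil)·P(Yield). For instance P(Soil=silt) = 0.200, P(Yield=low) = 0.200, and 0.200×0.200 = 0.040 matches the joint entry. So Soil and Yield are independent.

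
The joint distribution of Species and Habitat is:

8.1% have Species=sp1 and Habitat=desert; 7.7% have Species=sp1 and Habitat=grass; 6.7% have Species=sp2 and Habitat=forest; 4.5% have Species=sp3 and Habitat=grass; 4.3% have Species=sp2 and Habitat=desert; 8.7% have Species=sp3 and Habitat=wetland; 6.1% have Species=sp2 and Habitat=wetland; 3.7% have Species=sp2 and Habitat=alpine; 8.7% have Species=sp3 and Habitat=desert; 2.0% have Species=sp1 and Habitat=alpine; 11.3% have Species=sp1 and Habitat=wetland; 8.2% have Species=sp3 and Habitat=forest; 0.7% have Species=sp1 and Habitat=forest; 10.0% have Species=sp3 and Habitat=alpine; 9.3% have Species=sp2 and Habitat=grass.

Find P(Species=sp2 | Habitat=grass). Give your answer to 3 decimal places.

0.433

P(Habitat=grass) = 0.077 + 0.093 + 0.045 = 0.215.
P(Species=sp2 | Habitat=grass) = 0.093/0.215 = 0.433.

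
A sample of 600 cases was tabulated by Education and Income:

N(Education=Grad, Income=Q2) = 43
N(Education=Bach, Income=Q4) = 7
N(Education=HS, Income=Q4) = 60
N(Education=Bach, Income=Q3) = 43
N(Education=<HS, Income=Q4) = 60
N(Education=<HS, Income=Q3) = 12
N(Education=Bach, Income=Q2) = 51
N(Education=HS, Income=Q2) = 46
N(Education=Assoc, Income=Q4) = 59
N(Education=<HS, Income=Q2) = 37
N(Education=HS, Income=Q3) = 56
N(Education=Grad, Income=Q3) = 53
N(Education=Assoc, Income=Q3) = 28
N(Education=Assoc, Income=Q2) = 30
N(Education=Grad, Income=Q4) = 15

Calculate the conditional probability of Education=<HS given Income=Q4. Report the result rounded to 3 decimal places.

Total with Income=Q4: 60 + 60 + 59 + 7 + 15 = 201.
P(Education=<HS | Income=Q4) = 60/201 = 0.299.

0.299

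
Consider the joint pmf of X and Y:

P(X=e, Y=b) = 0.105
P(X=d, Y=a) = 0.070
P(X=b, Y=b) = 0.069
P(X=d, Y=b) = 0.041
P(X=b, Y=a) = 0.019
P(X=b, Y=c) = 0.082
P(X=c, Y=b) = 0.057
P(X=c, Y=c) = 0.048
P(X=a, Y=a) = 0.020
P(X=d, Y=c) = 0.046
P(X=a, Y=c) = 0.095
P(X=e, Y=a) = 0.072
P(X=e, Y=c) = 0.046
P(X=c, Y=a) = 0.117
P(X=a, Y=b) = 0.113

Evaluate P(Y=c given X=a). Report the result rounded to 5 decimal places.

0.41667

P(X=a) = 0.020 + 0.113 + 0.095 = 0.228.
P(Y=c | X=a) = 0.095/0.228 = 0.41667.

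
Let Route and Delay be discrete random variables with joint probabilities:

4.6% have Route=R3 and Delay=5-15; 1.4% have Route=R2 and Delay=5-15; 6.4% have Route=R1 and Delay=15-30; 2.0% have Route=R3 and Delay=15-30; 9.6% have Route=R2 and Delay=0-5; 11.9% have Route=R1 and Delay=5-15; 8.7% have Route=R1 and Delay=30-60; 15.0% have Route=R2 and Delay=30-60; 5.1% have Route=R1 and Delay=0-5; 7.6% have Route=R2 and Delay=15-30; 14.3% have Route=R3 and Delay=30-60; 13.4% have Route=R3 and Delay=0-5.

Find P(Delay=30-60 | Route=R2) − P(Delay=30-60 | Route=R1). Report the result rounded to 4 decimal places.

P(Route=R2) = 0.096 + 0.014 + 0.076 + 0.150 = 0.336; P(Delay=30-60 | Route=R2) = 0.150/0.336 = 0.44643.
P(Route=R1) = 0.051 + 0.119 + 0.064 + 0.087 = 0.321; P(Delay=30-60 | Route=R1) = 0.087/0.321 = 0.27103.
Difference = 0.1754.

0.1754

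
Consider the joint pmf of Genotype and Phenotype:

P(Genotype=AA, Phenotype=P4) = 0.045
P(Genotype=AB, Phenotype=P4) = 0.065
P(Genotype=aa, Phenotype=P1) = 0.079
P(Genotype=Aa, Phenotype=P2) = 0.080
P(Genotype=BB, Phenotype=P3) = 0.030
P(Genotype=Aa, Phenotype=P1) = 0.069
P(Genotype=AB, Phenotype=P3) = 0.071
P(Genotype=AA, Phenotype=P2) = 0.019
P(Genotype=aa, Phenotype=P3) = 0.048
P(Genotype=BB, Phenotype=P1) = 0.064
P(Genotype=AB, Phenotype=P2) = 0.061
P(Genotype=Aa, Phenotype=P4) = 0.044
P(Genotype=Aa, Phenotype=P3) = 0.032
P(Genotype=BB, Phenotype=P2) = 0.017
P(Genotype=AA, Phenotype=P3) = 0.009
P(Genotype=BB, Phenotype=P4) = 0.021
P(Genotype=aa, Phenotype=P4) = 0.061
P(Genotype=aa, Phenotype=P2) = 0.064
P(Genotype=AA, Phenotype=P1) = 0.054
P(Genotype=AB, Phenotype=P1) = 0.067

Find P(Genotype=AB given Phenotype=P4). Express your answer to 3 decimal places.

P(Phenotype=P4) = 0.045 + 0.044 + 0.061 + 0.065 + 0.021 = 0.236.
P(Genotype=AB | Phenotype=P4) = 0.065/0.236 = 0.275.

0.275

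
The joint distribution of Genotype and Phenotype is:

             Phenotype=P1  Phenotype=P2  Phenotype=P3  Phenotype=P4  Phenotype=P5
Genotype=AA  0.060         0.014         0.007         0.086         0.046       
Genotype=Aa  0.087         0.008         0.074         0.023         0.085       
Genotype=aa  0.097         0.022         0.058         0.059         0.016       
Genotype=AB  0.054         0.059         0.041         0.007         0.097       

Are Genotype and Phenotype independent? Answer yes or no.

P(Genotype=AA) = 0.213 and P(Phenotype=P4) = 0.175, so their product is 0.03728, but P(Genotype=AA, Phenotype=P4) = 0.086. Since these differ, Genotype and Phenotype are not independent.

no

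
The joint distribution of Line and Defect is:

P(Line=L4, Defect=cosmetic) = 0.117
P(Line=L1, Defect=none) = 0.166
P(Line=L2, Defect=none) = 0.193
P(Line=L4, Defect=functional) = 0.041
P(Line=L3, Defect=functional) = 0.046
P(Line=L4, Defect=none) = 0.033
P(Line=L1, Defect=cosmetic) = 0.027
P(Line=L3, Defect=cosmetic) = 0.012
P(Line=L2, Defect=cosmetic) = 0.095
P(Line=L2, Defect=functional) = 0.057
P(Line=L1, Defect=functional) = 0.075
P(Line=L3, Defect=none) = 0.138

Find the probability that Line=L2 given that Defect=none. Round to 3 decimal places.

P(Defect=none) = 0.166 + 0.193 + 0.138 + 0.033 = 0.530.
P(Line=L2 | Defect=none) = 0.193/0.530 = 0.364.

0.364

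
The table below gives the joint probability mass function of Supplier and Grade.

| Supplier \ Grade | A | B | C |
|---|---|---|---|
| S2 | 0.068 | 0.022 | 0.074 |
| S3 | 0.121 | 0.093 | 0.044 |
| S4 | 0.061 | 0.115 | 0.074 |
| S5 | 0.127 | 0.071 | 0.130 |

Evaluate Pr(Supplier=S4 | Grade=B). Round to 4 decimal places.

P(Grade=B) = 0.022 + 0.093 + 0.115 + 0.071 = 0.301.
P(Supplier=S4 | Grade=B) = 0.115/0.301 = 0.3821.

0.3821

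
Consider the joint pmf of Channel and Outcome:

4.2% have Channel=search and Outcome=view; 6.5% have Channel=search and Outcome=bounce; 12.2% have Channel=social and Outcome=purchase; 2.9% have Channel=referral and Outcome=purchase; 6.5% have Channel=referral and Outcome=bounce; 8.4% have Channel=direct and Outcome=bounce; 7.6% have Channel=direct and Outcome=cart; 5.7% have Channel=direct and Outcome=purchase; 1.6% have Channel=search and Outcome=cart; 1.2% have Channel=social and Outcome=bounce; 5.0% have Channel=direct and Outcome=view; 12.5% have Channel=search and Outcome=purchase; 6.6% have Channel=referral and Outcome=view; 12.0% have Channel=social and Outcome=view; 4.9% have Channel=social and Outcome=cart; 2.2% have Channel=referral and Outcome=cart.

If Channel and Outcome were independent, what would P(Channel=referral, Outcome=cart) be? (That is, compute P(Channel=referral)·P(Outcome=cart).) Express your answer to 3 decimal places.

P(Channel=referral) = 0.065 + 0.066 + 0.022 + 0.029 = 0.182.
P(Outcome=cart) = 0.016 + 0.049 + 0.076 + 0.022 = 0.163.
Product: 0.182 × 0.163 = 0.030.

0.030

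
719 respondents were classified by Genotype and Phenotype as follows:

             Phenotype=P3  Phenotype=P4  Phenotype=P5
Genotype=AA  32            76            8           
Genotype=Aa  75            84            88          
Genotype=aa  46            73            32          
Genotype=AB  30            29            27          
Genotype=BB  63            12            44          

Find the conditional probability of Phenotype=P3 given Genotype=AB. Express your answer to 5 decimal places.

0.34884

Total with Genotype=AB: 30 + 29 + 27 = 86.
P(Phenotype=P3 | Genotype=AB) = 30/86 = 0.34884.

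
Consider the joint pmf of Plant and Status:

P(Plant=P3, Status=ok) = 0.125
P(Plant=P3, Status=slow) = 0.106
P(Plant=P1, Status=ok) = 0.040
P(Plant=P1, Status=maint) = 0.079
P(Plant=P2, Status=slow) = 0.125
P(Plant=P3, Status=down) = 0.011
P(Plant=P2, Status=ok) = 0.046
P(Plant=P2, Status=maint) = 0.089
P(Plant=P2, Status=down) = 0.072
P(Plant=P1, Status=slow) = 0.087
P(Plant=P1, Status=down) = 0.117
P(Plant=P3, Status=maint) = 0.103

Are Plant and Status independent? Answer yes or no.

P(Plant=P3) = 0.345 and P(Status=down) = 0.200, so their product is 0.06900, but P(Plant=P3, Status=down) = 0.011. Since these differ, Plant and Status are not independent.

no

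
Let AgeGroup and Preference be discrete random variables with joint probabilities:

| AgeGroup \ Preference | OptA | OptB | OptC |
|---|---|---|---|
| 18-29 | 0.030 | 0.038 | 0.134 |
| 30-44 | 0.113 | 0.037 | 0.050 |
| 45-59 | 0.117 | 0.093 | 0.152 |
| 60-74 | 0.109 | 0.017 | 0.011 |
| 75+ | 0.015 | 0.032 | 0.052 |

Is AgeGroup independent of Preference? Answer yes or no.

P(AgeGroup=60-74) = 0.137 and P(Preference=OptA) = 0.384, so their product is 0.05261, but P(AgeGroup=60-74, Preference=OptA) = 0.109. Since these differ, AgeGroup and Preference are not independent.

no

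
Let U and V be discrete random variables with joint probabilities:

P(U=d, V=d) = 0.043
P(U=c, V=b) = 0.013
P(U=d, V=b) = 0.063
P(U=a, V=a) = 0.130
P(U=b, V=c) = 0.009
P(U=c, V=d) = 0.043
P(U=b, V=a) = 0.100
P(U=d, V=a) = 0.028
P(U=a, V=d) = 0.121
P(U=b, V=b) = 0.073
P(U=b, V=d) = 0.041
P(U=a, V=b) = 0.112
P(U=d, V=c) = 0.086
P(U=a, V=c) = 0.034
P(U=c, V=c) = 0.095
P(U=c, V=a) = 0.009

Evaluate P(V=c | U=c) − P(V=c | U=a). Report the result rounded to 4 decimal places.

0.5081

P(U=c) = 0.009 + 0.013 + 0.095 + 0.043 = 0.160; P(V=c | U=c) = 0.095/0.160 = 0.59375.
P(U=a) = 0.130 + 0.112 + 0.034 + 0.121 = 0.397; P(V=c | U=a) = 0.034/0.397 = 0.08564.
Difference = 0.5081.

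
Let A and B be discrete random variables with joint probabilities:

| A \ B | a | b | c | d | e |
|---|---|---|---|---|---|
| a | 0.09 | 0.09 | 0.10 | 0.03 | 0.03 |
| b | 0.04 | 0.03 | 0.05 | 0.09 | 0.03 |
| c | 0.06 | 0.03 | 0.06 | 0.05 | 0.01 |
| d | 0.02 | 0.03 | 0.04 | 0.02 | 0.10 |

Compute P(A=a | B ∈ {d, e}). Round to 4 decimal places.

0.1667

P(B=d) = 0.03 + 0.09 + 0.05 + 0.02 = 0.19.
P(B=e) = 0.03 + 0.03 + 0.01 + 0.10 = 0.17.
P(B ∈ {d, e}) = 0.19 + 0.17 = 0.36; P(A=a, B ∈ {d, e}) = 0.03 + 0.03 = 0.06.
P(A=a | B ∈ {d, e}) = 0.06/0.36 = 0.1667.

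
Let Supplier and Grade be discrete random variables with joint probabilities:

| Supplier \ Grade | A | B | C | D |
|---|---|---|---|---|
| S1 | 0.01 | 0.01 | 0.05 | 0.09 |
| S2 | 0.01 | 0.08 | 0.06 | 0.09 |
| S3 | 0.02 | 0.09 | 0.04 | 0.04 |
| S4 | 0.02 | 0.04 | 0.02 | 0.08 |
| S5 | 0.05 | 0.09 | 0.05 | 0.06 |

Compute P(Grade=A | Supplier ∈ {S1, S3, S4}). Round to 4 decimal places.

0.0980

P(Supplier=S1) = 0.01 + 0.01 + 0.05 + 0.09 = 0.16.
P(Supplier=S3) = 0.02 + 0.09 + 0.04 + 0.04 = 0.19.
P(Supplier=S4) = 0.02 + 0.04 + 0.02 + 0.08 = 0.16.
P(Supplier ∈ {S1, S3, S4}) = 0.16 + 0.19 + 0.16 = 0.51; P(Grade=A, Supplier ∈ {S1, S3, S4}) = 0.01 + 0.02 + 0.02 = 0.05.
P(Grade=A | Supplier ∈ {S1, S3, S4}) = 0.05/0.51 = 0.0980.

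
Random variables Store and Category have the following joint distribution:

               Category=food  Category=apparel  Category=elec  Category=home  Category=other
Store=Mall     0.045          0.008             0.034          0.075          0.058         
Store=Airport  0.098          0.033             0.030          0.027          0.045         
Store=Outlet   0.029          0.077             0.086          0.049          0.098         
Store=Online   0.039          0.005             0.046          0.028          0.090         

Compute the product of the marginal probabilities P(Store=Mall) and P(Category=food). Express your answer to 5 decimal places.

P(Store=Mall) = 0.045 + 0.008 + 0.034 + 0.075 + 0.058 = 0.220.
P(Category=food) = 0.045 + 0.098 + 0.029 + 0.039 = 0.211.
Product: 0.220 × 0.211 = 0.04642.

0.04642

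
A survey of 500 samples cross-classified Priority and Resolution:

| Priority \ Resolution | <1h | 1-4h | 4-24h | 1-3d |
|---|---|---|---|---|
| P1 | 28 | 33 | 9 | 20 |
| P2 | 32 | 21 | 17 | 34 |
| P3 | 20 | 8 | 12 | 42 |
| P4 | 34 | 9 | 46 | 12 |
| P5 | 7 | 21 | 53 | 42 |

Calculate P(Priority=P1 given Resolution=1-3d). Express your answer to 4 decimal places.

Total with Resolution=1-3d: 20 + 34 + 42 + 12 + 42 = 150.
P(Priority=P1 | Resolution=1-3d) = 20/150 = 0.1333.

0.1333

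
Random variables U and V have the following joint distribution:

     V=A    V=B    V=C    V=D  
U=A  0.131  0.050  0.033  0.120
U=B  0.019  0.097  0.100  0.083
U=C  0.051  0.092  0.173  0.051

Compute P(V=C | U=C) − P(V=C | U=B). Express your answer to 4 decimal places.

P(U=C) = 0.051 + 0.092 + 0.173 + 0.051 = 0.367; P(V=C | U=C) = 0.173/0.367 = 0.47139.
P(U=B) = 0.019 + 0.097 + 0.100 + 0.083 = 0.299; P(V=C | U=B) = 0.100/0.299 = 0.33445.
Difference = 0.1369.

0.1369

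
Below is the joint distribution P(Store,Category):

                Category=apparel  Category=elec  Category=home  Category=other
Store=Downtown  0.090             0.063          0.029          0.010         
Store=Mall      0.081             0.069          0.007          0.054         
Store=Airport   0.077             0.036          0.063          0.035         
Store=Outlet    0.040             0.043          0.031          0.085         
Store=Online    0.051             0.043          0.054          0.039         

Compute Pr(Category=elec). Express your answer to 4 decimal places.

0.2540

P(Category=elec) = 0.063 + 0.069 + 0.036 + 0.043 + 0.043 = 0.254.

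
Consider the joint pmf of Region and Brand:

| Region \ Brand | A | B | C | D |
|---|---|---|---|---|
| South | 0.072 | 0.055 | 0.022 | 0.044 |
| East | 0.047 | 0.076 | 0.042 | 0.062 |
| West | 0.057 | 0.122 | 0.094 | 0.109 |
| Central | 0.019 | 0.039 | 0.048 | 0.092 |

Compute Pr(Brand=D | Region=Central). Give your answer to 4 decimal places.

P(Region=Central) = 0.019 + 0.039 + 0.048 + 0.092 = 0.198.
P(Brand=D | Region=Central) = 0.092/0.198 = 0.4646.

0.4646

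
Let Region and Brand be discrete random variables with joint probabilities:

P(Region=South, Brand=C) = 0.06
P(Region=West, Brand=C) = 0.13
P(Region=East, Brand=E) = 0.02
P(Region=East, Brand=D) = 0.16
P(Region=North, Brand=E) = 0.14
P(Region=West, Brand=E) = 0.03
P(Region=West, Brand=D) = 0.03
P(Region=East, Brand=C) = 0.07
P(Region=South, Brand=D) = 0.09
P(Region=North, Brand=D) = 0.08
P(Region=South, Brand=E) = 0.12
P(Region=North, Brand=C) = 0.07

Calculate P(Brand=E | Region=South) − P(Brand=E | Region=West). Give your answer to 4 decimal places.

0.2865

P(Region=South) = 0.06 + 0.09 + 0.12 = 0.27; P(Brand=E | Region=South) = 0.12/0.27 = 0.44444.
P(Region=West) = 0.13 + 0.03 + 0.03 = 0.19; P(Brand=E | Region=West) = 0.03/0.19 = 0.15789.
Difference = 0.2865.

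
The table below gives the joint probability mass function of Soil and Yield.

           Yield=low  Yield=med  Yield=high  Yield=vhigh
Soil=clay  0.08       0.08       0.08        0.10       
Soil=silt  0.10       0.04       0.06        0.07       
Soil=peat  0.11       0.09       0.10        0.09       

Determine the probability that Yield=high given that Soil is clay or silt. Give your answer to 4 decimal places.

P(Soil=clay) = 0.08 + 0.08 + 0.08 + 0.10 = 0.34.
P(Soil=silt) = 0.10 + 0.04 + 0.06 + 0.07 = 0.27.
P(Soil ∈ {clay, silt}) = 0.34 + 0.27 = 0.61; P(Yield=high, Soil ∈ {clay, silt}) = 0.08 + 0.06 = 0.14.
P(Yield=high | Soil ∈ {clay, silt}) = 0.14/0.61 = 0.2295.

0.2295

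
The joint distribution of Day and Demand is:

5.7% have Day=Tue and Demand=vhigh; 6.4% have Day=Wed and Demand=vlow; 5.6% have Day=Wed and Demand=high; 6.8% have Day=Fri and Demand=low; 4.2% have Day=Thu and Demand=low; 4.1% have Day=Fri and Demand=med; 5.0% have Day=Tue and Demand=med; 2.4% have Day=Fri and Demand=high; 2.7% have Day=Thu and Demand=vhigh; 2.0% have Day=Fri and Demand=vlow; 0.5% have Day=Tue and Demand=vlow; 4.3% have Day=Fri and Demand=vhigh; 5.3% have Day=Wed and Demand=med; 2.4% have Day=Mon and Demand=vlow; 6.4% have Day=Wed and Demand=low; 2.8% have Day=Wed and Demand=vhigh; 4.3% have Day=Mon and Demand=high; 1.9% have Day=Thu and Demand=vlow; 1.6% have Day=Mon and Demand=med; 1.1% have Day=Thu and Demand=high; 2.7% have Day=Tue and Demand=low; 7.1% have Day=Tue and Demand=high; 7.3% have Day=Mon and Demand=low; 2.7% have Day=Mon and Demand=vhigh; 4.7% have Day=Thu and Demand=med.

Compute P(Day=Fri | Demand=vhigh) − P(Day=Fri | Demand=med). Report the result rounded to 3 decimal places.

0.038

P(Demand=vhigh) = 0.027 + 0.057 + 0.028 + 0.027 + 0.043 = 0.182; P(Day=Fri | Demand=vhigh) = 0.043/0.182 = 0.2363.
P(Demand=med) = 0.016 + 0.050 + 0.053 + 0.047 + 0.041 = 0.207; P(Day=Fri | Demand=med) = 0.041/0.207 = 0.1981.
Difference = 0.038.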